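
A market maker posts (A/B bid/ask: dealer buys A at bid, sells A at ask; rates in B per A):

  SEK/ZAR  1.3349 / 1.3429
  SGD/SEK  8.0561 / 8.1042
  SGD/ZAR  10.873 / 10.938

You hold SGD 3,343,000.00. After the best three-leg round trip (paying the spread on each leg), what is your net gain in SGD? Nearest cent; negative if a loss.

Best loop SGD → ZAR → SEK → SGD:
SGD 3,343,000.00 × 10.873 (sell SGD at bid) = ZAR 36,348,439.00
ZAR 36,348,439.00 ÷ 1.3429 (buy SEK at ask) = SEK 27,067,122.65
SEK 27,067,122.65 ÷ 8.1042 (buy SGD at ask) = SGD 3,339,888.29

Net result: SGD -3,111.71 (no profitable arbitrage after spreads)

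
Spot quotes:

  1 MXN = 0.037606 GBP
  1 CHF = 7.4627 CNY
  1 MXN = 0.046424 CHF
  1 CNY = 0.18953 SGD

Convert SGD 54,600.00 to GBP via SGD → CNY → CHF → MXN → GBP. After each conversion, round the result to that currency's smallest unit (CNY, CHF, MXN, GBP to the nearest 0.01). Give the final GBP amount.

GBP 31,270.39

SGD 54,600.00 ÷ 0.18953 = CNY 288,081.04
CNY 288,081.04 ÷ 7.4627 = CHF 38,602.79
CHF 38,602.79 ÷ 0.046424 = MXN 831,526.58
MXN 831,526.58 × 0.037606 = GBP 31,270.39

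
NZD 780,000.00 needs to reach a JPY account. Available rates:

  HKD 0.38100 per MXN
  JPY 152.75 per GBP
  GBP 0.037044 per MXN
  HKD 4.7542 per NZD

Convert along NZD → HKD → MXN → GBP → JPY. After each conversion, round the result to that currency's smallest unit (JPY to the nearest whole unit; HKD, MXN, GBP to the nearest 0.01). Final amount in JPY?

NZD 780,000.00 × 4.7542 = HKD 3,708,276.00
HKD 3,708,276.00 ÷ 0.38100 = MXN 9,733,007.87
MXN 9,733,007.87 × 0.037044 = GBP 360,549.54
GBP 360,549.54 × 152.75 = JPY 55,073,942

JPY 55,073,942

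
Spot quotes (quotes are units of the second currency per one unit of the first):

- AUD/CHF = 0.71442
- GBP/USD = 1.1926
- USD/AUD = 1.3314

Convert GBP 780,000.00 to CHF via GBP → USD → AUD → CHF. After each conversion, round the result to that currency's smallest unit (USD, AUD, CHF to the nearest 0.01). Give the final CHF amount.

CHF 884,813.14

GBP 780,000.00 × 1.1926 = USD 930,228.00
USD 930,228.00 × 1.3314 = AUD 1,238,505.56
AUD 1,238,505.56 × 0.71442 = CHF 884,813.14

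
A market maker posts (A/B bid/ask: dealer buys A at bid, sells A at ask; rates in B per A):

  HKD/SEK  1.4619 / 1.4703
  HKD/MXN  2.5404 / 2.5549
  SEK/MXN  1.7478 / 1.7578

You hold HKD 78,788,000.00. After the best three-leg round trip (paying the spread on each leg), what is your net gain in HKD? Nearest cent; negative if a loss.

Net profit: HKD 6,439.59

Best loop HKD → SEK → MXN → HKD:
HKD 78,788,000.00 × 1.4619 (sell HKD at bid) = SEK 115,180,177.20
SEK 115,180,177.20 × 1.7478 (sell SEK at bid) = MXN 201,311,913.71
MXN 201,311,913.71 ÷ 2.5549 (buy HKD at ask) = HKD 78,794,439.59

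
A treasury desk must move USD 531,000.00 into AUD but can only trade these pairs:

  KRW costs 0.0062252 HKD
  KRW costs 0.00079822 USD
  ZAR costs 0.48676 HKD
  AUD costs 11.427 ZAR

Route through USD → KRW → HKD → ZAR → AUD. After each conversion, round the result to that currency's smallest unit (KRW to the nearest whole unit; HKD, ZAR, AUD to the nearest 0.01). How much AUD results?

USD 531,000.00 ÷ 0.00079822 = KRW 665,230,137
KRW 665,230,137 × 0.0062252 = HKD 4,141,190.65
HKD 4,141,190.65 ÷ 0.48676 = ZAR 8,507,664.25
ZAR 8,507,664.25 ÷ 11.427 = AUD 744,522.99

AUD 744,522.99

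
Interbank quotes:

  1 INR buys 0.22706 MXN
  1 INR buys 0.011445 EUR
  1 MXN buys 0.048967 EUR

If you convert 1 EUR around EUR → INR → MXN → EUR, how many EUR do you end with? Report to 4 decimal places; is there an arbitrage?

0.9715 (arbitrage exists)

Around EUR → INR → MXN → EUR: 1 ÷ 0.011445 × 0.22706 × 0.048967 = 0.971468
Product < 1; profitable direction is EUR → MXN → INR → EUR.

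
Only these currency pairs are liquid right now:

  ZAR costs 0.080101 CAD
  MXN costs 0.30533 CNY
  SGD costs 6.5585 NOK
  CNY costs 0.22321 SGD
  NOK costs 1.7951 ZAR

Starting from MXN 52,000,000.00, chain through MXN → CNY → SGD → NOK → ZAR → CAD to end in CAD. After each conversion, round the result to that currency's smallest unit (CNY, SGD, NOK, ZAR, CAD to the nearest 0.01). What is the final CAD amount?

MXN 52,000,000.00 × 0.30533 = CNY 15,877,160.00
CNY 15,877,160.00 × 0.22321 = SGD 3,543,940.88
SGD 3,543,940.88 × 6.5585 = NOK 23,242,936.26
NOK 23,242,936.26 × 1.7951 = ZAR 41,723,394.88
ZAR 41,723,394.88 × 0.080101 = CAD 3,342,085.65

CAD 3,342,085.65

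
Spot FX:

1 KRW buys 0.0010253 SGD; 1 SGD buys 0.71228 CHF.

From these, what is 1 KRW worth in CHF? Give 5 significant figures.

1 KRW × 0.0010253 = 0.0010253 SGD
0.0010253 SGD × 0.71228 = 0.000730301 CHF

KRW/CHF = 0.00073030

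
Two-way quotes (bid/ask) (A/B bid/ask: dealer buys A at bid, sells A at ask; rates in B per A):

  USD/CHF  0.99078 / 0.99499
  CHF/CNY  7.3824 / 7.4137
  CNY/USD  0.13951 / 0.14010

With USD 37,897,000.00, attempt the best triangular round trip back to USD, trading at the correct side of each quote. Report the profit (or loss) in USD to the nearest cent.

Net profit: USD 773,961.88

Best loop USD → CHF → CNY → USD:
USD 37,897,000.00 × 0.99078 (sell USD at bid) = CHF 37,547,589.66
CHF 37,547,589.66 × 7.3824 (sell CHF at bid) = CNY 277,191,325.91
CNY 277,191,325.91 × 0.13951 (sell CNY at bid) = USD 38,670,961.88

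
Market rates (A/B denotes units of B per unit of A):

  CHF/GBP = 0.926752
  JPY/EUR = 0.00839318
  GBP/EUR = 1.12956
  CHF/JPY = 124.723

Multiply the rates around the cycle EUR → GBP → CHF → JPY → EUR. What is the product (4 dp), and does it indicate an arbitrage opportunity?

1.0000 (no arbitrage)

Around EUR → GBP → CHF → JPY → EUR: 1 ÷ 1.12956 ÷ 0.926752 × 124.723 × 0.00839318 = 1.000001
Product ≈ 1 (deviation 0.000%, within rounding noise).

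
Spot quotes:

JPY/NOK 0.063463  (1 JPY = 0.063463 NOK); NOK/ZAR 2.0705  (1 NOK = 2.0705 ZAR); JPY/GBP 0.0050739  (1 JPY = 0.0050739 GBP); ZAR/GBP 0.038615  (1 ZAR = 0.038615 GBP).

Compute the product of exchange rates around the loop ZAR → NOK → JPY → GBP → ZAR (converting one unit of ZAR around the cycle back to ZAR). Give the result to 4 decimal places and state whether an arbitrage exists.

Around ZAR → NOK → JPY → GBP → ZAR: 1 ÷ 2.0705 ÷ 0.063463 × 0.0050739 ÷ 0.038615 = 0.999977
Product ≈ 1 (deviation 0.002%, within rounding noise).

1.0000 (no arbitrage)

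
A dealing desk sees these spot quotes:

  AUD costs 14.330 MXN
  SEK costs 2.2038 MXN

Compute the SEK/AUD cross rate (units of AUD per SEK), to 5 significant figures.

SEK/AUD = 0.15379

1 SEK × 2.2038 = 2.2038 MXN
2.2038 MXN ÷ 14.330 = 0.153789 AUD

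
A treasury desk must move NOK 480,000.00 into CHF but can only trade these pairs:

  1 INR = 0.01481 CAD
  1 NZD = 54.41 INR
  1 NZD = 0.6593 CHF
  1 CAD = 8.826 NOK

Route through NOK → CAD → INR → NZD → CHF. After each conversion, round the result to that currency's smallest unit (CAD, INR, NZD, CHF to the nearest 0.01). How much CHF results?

CHF 44,496.57

NOK 480,000.00 ÷ 8.826 = CAD 54,384.77
CAD 54,384.77 ÷ 0.01481 = INR 3,672,165.43
INR 3,672,165.43 ÷ 54.41 = NZD 67,490.63
NZD 67,490.63 × 0.6593 = CHF 44,496.57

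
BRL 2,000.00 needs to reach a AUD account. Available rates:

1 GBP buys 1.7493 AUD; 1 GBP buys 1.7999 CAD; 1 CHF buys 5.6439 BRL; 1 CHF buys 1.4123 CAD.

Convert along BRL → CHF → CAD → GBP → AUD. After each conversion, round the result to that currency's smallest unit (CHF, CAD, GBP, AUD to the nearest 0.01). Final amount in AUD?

AUD 486.39

BRL 2,000.00 ÷ 5.6439 = CHF 354.36
CHF 354.36 × 1.4123 = CAD 500.46
CAD 500.46 ÷ 1.7999 = GBP 278.05
GBP 278.05 × 1.7493 = AUD 486.39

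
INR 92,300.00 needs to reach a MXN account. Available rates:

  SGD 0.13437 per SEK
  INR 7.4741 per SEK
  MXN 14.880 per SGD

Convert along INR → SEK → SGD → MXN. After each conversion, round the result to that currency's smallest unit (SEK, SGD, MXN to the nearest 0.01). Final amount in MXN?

INR 92,300.00 ÷ 7.4741 = SEK 12,349.31
SEK 12,349.31 × 0.13437 = SGD 1,659.38
SGD 1,659.38 × 14.880 = MXN 24,691.57

MXN 24,691.57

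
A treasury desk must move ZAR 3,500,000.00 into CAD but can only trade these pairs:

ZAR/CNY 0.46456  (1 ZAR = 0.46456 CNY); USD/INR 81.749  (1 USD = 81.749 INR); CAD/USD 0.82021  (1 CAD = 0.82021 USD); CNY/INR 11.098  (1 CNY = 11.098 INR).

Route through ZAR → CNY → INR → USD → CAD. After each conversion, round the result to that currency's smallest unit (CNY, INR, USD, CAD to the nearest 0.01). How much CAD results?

ZAR 3,500,000.00 × 0.46456 = CNY 1,625,960.00
CNY 1,625,960.00 × 11.098 = INR 18,044,904.08
INR 18,044,904.08 ÷ 81.749 = USD 220,735.47
USD 220,735.47 ÷ 0.82021 = CAD 269,120.68

CAD 269,120.68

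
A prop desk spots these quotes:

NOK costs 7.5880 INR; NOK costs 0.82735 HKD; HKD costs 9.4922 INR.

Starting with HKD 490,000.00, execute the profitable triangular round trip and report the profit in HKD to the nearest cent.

Profit: HKD 17,136.55

Profitable loop is HKD → INR → NOK → HKD:
HKD 490,000.00 × 9.4922 = INR 4,651,178.00
INR 4,651,178.00 ÷ 7.5880 = NOK 612,964.94
NOK 612,964.94 × 0.82735 = HKD 507,136.55
Profit = HKD 507,136.55 − HKD 490,000.00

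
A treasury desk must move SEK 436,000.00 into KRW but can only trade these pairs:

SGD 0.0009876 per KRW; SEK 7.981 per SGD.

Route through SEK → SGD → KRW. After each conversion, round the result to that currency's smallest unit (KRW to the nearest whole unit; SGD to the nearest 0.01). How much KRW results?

KRW 55,315,664

SEK 436,000.00 ÷ 7.981 = SGD 54,629.75
SGD 54,629.75 ÷ 0.0009876 = KRW 55,315,664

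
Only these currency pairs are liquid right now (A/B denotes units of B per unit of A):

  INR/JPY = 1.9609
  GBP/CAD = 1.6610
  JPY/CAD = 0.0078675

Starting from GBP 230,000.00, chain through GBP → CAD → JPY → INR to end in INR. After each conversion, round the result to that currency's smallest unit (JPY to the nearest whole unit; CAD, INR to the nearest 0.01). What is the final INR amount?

GBP 230,000.00 × 1.6610 = CAD 382,030.00
CAD 382,030.00 ÷ 0.0078675 = JPY 48,557,992
JPY 48,557,992 ÷ 1.9609 = INR 24,763,114.90

INR 24,763,114.90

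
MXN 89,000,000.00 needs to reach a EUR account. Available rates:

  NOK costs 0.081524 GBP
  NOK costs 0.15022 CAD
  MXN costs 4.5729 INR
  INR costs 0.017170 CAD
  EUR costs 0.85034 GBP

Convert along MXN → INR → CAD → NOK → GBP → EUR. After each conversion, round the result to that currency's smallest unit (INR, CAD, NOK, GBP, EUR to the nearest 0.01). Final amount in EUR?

EUR 4,459,817.84

MXN 89,000,000.00 × 4.5729 = INR 406,988,100.00
INR 406,988,100.00 × 0.017170 = CAD 6,987,985.68
CAD 6,987,985.68 ÷ 0.15022 = NOK 46,518,344.30
NOK 46,518,344.30 × 0.081524 = GBP 3,792,361.50
GBP 3,792,361.50 ÷ 0.85034 = EUR 4,459,817.84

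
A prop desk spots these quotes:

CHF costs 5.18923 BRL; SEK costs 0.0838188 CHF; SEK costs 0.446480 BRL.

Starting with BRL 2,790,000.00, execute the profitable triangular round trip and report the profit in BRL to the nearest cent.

Profitable loop is BRL → CHF → SEK → BRL:
BRL 2,790,000.00 ÷ 5.18923 = CHF 537,652.02
CHF 537,652.02 ÷ 0.0838188 = SEK 6,414,456.20
SEK 6,414,456.20 × 0.446480 = BRL 2,863,926.41
Profit = BRL 2,863,926.41 − BRL 2,790,000.00

Profit: BRL 73,926.41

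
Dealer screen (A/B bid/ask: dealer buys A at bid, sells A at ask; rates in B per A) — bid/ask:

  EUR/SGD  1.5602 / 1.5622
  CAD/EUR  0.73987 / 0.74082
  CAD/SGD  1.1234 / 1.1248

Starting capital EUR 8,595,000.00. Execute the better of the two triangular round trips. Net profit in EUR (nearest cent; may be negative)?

Best loop EUR → SGD → CAD → EUR:
EUR 8,595,000.00 × 1.5602 (sell EUR at bid) = SGD 13,409,919.00
SGD 13,409,919.00 ÷ 1.1248 (buy CAD at ask) = CAD 11,922,047.48
CAD 11,922,047.48 × 0.73987 (sell CAD at bid) = EUR 8,820,765.27

Net profit: EUR 225,765.27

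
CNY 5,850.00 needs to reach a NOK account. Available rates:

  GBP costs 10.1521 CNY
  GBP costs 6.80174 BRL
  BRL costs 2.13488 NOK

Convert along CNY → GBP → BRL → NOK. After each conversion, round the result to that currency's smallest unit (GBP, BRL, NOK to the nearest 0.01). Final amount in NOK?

CNY 5,850.00 ÷ 10.1521 = GBP 576.24
GBP 576.24 × 6.80174 = BRL 3,919.43
BRL 3,919.43 × 2.13488 = NOK 8,367.51

NOK 8,367.51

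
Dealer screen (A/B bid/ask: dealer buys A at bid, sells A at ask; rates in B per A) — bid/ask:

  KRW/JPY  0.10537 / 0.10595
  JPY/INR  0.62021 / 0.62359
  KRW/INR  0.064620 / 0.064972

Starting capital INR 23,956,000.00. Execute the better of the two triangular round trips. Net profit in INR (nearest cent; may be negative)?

Net profit: INR 139,936.67

Best loop INR → KRW → JPY → INR:
INR 23,956,000.00 ÷ 0.064972 (buy KRW at ask) = KRW 368,712,676
KRW 368,712,676 × 0.10537 (sell KRW at bid) = JPY 38,851,255
JPY 38,851,255 × 0.62021 (sell JPY at bid) = INR 24,095,936.67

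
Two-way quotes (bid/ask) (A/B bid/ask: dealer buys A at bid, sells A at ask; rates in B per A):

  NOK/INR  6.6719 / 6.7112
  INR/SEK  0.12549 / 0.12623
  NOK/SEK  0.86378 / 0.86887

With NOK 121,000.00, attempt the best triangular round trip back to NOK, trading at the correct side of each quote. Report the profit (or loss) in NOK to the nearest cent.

Best loop NOK → SEK → INR → NOK:
NOK 121,000.00 × 0.86378 (sell NOK at bid) = SEK 104,517.38
SEK 104,517.38 ÷ 0.12623 (buy INR at ask) = INR 827,991.60
INR 827,991.60 ÷ 6.7112 (buy NOK at ask) = NOK 123,374.60

Net profit: NOK 2,374.60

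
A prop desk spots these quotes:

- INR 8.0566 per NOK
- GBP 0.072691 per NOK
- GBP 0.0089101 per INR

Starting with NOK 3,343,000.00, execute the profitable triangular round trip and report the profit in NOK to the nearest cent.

Profitable loop is NOK → GBP → INR → NOK:
NOK 3,343,000.00 × 0.072691 = GBP 243,006.01
GBP 243,006.01 ÷ 0.0089101 = INR 27,273,096.04
INR 27,273,096.04 ÷ 8.0566 = NOK 3,385,186.81
Profit = NOK 3,385,186.81 − NOK 3,343,000.00

Profit: NOK 42,186.81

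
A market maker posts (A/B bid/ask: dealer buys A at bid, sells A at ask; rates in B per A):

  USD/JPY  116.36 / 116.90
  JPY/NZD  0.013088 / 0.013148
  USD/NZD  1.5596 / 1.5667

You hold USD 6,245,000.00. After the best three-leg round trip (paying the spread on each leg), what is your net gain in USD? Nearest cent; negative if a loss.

Best loop USD → NZD → JPY → USD:
USD 6,245,000.00 × 1.5596 (sell USD at bid) = NZD 9,739,702.00
NZD 9,739,702.00 ÷ 0.013148 (buy JPY at ask) = JPY 740,774,414
JPY 740,774,414 ÷ 116.90 (buy USD at ask) = USD 6,336,821.34

Net profit: USD 91,821.34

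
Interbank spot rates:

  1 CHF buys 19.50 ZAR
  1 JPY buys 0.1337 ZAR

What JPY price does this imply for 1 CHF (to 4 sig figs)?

1 CHF × 19.50 = 19.5 ZAR
19.5 ZAR ÷ 0.1337 = 145.849 JPY

CHF/JPY = 145.8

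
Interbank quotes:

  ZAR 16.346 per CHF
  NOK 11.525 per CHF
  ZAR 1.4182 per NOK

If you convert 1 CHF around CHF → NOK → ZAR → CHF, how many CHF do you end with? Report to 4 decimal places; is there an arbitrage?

Around CHF → NOK → ZAR → CHF: 1 × 11.525 × 1.4182 ÷ 16.346 = 0.999924
Product ≈ 1 (deviation 0.008%, within rounding noise).

0.9999 (no arbitrage)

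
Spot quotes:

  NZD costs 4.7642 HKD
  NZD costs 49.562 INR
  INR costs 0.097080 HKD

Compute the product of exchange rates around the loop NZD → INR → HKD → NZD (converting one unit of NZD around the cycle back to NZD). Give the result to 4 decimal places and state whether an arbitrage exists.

1.0099 (arbitrage exists)

Around NZD → INR → HKD → NZD: 1 × 49.562 × 0.097080 ÷ 4.7642 = 1.009924
Product > 1; profitable direction is NZD → INR → HKD → NZD.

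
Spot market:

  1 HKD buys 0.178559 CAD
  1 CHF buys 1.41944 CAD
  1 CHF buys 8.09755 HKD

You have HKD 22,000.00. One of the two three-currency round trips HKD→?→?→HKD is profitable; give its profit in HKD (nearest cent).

Profitable loop is HKD → CAD → CHF → HKD:
HKD 22,000.00 × 0.178559 = CAD 3,928.30
CAD 3,928.30 ÷ 1.41944 = CHF 2,767.50
CHF 2,767.50 × 8.09755 = HKD 22,409.96
Profit = HKD 22,409.96 − HKD 22,000.00

Profit: HKD 409.96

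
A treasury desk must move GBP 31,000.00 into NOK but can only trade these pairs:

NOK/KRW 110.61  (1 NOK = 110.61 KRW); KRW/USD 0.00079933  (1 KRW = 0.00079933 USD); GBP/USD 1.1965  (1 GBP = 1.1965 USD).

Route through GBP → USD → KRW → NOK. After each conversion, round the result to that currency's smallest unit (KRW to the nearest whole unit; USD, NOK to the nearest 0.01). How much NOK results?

NOK 419,521.18

GBP 31,000.00 × 1.1965 = USD 37,091.50
USD 37,091.50 ÷ 0.00079933 = KRW 46,403,238
KRW 46,403,238 ÷ 110.61 = NOK 419,521.18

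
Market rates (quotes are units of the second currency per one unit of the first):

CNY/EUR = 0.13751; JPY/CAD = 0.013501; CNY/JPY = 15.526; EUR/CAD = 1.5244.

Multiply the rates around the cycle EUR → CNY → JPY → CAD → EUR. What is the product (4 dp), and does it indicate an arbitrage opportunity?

Around EUR → CNY → JPY → CAD → EUR: 1 ÷ 0.13751 × 15.526 × 0.013501 ÷ 1.5244 = 0.999982
Product ≈ 1 (deviation 0.002%, within rounding noise).

1.0000 (no arbitrage)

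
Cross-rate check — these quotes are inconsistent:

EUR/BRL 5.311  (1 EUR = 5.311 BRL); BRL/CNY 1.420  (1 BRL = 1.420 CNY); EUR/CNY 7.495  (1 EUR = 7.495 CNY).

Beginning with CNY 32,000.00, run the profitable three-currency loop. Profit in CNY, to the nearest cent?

Profitable loop is CNY → EUR → BRL → CNY:
CNY 32,000.00 ÷ 7.495 = EUR 4,269.51
EUR 4,269.51 × 5.311 = BRL 22,675.38
BRL 22,675.38 × 1.420 = CNY 32,199.04
Profit = CNY 32,199.04 − CNY 32,000.00

Profit: CNY 199.04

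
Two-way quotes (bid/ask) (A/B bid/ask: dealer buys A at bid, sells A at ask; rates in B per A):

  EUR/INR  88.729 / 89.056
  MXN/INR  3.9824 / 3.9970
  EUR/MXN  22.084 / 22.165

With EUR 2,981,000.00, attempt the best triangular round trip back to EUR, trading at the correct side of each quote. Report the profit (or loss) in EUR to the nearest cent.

Best loop EUR → INR → MXN → EUR:
EUR 2,981,000.00 × 88.729 (sell EUR at bid) = INR 264,501,149.00
INR 264,501,149.00 ÷ 3.9970 (buy MXN at ask) = MXN 66,174,918.44
MXN 66,174,918.44 ÷ 22.165 (buy EUR at ask) = EUR 2,985,559.14

Net profit: EUR 4,559.14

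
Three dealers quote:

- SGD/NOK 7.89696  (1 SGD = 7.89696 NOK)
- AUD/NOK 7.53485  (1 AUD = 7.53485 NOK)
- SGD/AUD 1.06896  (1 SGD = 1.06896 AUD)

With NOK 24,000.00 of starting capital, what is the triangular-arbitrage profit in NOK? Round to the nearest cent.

Profitable loop is NOK → SGD → AUD → NOK:
NOK 24,000.00 ÷ 7.89696 = SGD 3,039.14
SGD 3,039.14 × 1.06896 = AUD 3,248.72
AUD 3,248.72 × 7.53485 = NOK 24,478.64
Profit = NOK 24,478.64 − NOK 24,000.00

Profit: NOK 478.64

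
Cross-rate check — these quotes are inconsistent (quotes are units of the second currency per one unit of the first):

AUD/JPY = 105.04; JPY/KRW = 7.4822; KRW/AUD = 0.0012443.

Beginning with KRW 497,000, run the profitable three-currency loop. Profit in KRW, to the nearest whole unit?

Profitable loop is KRW → JPY → AUD → KRW:
KRW 497,000 ÷ 7.4822 = JPY 66,424
JPY 66,424 ÷ 105.04 = AUD 632.37
AUD 632.37 ÷ 0.0012443 = KRW 508,215
Profit = KRW 508,215 − KRW 497,000

Profit: KRW 11,215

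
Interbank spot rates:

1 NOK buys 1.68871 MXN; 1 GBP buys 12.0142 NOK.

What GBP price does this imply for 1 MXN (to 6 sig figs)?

MXN/GBP = 0.0492890

1 MXN ÷ 1.68871 = 0.592168 NOK
0.592168 NOK ÷ 12.0142 = 0.049289 GBP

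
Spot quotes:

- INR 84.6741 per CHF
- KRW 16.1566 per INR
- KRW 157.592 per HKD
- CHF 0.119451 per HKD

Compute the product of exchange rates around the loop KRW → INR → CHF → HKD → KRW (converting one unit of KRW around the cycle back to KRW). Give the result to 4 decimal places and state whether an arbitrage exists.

Around KRW → INR → CHF → HKD → KRW: 1 ÷ 16.1566 ÷ 84.6741 ÷ 0.119451 × 157.592 = 0.964370
Product < 1; profitable direction is KRW → HKD → CHF → INR → KRW.

0.9644 (arbitrage exists)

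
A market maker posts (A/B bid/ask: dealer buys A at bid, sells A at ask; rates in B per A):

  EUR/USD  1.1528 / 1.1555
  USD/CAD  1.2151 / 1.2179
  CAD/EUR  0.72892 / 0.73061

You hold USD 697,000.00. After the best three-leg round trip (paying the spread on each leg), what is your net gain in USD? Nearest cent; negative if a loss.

Net profit: USD 14,669.96

Best loop USD → CAD → EUR → USD:
USD 697,000.00 × 1.2151 (sell USD at bid) = CAD 846,924.70
CAD 846,924.70 × 0.72892 (sell CAD at bid) = EUR 617,340.35
EUR 617,340.35 × 1.1528 (sell EUR at bid) = USD 711,669.96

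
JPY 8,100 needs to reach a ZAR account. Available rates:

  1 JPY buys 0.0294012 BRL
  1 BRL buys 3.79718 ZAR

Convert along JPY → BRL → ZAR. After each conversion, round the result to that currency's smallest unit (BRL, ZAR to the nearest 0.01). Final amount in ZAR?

ZAR 904.30

JPY 8,100 × 0.0294012 = BRL 238.15
BRL 238.15 × 3.79718 = ZAR 904.30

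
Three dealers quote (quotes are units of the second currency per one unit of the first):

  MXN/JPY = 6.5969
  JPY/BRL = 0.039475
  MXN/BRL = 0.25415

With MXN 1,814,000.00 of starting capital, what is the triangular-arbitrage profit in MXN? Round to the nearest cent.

Profit: MXN 44,699.61

Profitable loop is MXN → JPY → BRL → MXN:
MXN 1,814,000.00 × 6.5969 = JPY 11,966,777
JPY 11,966,777 × 0.039475 = BRL 472,388.51
BRL 472,388.51 ÷ 0.25415 = MXN 1,858,699.61
Profit = MXN 1,858,699.61 − MXN 1,814,000.00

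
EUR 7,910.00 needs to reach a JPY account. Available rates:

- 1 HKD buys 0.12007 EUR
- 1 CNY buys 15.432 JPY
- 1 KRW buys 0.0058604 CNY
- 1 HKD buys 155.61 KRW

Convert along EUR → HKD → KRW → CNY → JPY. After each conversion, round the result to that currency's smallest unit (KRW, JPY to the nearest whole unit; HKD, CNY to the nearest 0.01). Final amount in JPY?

EUR 7,910.00 ÷ 0.12007 = HKD 65,878.24
HKD 65,878.24 × 155.61 = KRW 10,251,313
KRW 10,251,313 × 0.0058604 = CNY 60,076.79
CNY 60,076.79 × 15.432 = JPY 927,105

JPY 927,105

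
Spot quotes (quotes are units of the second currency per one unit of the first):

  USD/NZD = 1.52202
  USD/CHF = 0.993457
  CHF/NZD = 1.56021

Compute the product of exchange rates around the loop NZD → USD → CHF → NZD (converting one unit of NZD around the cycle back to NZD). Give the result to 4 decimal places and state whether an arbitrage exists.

1.0184 (arbitrage exists)

Around NZD → USD → CHF → NZD: 1 ÷ 1.52202 × 0.993457 × 1.56021 = 1.018384
Product > 1; profitable direction is NZD → USD → CHF → NZD.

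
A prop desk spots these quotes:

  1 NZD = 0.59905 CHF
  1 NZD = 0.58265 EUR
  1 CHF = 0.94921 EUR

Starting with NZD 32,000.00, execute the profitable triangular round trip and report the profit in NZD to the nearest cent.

Profit: NZD 789.32

Profitable loop is NZD → EUR → CHF → NZD:
NZD 32,000.00 × 0.58265 = EUR 18,644.80
EUR 18,644.80 ÷ 0.94921 = CHF 19,642.44
CHF 19,642.44 ÷ 0.59905 = NZD 32,789.32
Profit = NZD 32,789.32 − NZD 32,000.00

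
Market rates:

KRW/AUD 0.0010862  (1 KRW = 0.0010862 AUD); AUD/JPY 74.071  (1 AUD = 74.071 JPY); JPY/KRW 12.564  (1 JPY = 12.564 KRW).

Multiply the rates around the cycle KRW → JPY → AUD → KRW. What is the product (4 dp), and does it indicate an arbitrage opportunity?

Around KRW → JPY → AUD → KRW: 1 ÷ 12.564 ÷ 74.071 ÷ 0.0010862 = 0.989268
Product < 1; profitable direction is KRW → AUD → JPY → KRW.

0.9893 (arbitrage exists)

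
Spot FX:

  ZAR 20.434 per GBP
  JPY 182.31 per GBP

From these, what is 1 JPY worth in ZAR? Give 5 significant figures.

1 JPY ÷ 182.31 = 0.00548516 GBP
0.00548516 GBP × 20.434 = 0.112084 ZAR

JPY/ZAR = 0.11208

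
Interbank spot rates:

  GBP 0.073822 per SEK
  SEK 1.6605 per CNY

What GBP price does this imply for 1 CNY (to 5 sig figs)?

1 CNY × 1.6605 = 1.6605 SEK
1.6605 SEK × 0.073822 = 0.122581 GBP

CNY/GBP = 0.12258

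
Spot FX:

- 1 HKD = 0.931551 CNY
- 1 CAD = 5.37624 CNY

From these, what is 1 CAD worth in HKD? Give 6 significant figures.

CAD/HKD = 5.77128

1 CAD × 5.37624 = 5.37624 CNY
5.37624 CNY ÷ 0.931551 = 5.77128 HKD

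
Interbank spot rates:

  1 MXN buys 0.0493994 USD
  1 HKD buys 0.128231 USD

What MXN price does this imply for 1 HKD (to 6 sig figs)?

1 HKD × 0.128231 = 0.128231 USD
0.128231 USD ÷ 0.0493994 = 2.5958 MXN

HKD/MXN = 2.59580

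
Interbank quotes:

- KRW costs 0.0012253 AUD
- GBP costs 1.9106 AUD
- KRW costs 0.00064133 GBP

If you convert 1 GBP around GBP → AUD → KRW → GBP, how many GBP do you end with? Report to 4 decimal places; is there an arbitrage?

Around GBP → AUD → KRW → GBP: 1 × 1.9106 ÷ 0.0012253 × 0.00064133 = 1.000020
Product ≈ 1 (deviation 0.002%, within rounding noise).

1.0000 (no arbitrage)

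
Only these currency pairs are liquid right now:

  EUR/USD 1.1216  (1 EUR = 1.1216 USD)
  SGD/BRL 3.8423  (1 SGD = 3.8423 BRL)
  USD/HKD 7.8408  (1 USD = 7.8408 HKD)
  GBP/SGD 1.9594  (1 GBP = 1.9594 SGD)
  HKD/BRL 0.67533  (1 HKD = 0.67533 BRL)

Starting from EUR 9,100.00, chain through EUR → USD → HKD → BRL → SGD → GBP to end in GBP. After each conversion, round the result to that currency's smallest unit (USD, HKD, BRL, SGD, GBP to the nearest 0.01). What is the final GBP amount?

GBP 7,178.63

EUR 9,100.00 × 1.1216 = USD 10,206.56
USD 10,206.56 × 7.8408 = HKD 80,027.60
HKD 80,027.60 × 0.67533 = BRL 54,045.04
BRL 54,045.04 ÷ 3.8423 = SGD 14,065.80
SGD 14,065.80 ÷ 1.9594 = GBP 7,178.63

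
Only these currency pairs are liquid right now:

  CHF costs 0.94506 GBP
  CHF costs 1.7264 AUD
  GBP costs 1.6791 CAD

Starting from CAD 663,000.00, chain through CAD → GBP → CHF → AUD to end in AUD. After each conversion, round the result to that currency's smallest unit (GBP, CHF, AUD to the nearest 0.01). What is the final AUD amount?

AUD 721,305.13

CAD 663,000.00 ÷ 1.6791 = GBP 394,854.39
GBP 394,854.39 ÷ 0.94506 = CHF 417,808.81
CHF 417,808.81 × 1.7264 = AUD 721,305.13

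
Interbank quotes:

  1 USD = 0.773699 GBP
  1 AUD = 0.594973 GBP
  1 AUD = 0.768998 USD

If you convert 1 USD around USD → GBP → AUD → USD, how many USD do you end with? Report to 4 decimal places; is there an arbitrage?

Around USD → GBP → AUD → USD: 1 × 0.773699 ÷ 0.594973 × 0.768998 = 1.000000
Product ≈ 1 (deviation 0.000%, within rounding noise).

1.0000 (no arbitrage)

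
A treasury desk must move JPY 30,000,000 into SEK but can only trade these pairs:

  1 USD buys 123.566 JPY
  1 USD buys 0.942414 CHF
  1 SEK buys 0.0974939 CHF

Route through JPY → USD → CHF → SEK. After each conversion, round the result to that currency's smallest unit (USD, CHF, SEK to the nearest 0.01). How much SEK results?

SEK 2,346,856.57

JPY 30,000,000 ÷ 123.566 = USD 242,785.23
USD 242,785.23 × 0.942414 = CHF 228,804.20
CHF 228,804.20 ÷ 0.0974939 = SEK 2,346,856.57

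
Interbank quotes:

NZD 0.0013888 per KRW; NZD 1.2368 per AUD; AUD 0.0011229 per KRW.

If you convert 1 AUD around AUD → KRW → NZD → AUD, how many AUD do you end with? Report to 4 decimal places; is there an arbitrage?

1.0000 (no arbitrage)

Around AUD → KRW → NZD → AUD: 1 ÷ 0.0011229 × 0.0013888 ÷ 1.2368 = 0.999998
Product ≈ 1 (deviation 0.000%, within rounding noise).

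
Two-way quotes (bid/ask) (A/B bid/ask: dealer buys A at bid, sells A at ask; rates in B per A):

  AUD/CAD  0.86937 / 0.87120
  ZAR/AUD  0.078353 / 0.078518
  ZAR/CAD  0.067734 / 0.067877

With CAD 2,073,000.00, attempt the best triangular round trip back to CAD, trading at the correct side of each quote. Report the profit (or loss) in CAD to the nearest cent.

Best loop CAD → ZAR → AUD → CAD:
CAD 2,073,000.00 ÷ 0.067877 (buy ZAR at ask) = ZAR 30,540,536.56
ZAR 30,540,536.56 × 0.078353 (sell ZAR at bid) = AUD 2,392,942.66
AUD 2,392,942.66 × 0.86937 (sell AUD at bid) = CAD 2,080,352.56

Net profit: CAD 7,352.56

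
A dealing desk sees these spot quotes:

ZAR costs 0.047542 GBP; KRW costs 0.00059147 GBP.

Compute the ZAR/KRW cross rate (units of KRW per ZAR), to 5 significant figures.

1 ZAR × 0.047542 = 0.047542 GBP
0.047542 GBP ÷ 0.00059147 = 80.3794 KRW

ZAR/KRW = 80.379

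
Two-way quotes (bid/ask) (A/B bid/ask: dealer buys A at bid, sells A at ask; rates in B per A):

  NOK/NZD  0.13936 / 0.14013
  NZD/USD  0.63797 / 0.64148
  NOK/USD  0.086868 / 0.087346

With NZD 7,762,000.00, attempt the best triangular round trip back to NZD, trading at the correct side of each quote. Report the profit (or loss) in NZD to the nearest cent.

Net profit: NZD 138,762.59

Best loop NZD → USD → NOK → NZD:
NZD 7,762,000.00 × 0.63797 (sell NZD at bid) = USD 4,951,923.14
USD 4,951,923.14 ÷ 0.087346 (buy NOK at ask) = NOK 56,693,187.32
NOK 56,693,187.32 × 0.13936 (sell NOK at bid) = NZD 7,900,762.59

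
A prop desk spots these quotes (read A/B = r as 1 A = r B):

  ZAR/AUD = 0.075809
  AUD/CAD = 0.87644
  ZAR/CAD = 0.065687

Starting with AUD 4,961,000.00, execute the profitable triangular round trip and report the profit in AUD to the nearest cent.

Profit: AUD 57,024.27

Profitable loop is AUD → CAD → ZAR → AUD:
AUD 4,961,000.00 × 0.87644 = CAD 4,348,018.84
CAD 4,348,018.84 ÷ 0.065687 = ZAR 66,192,988.57
ZAR 66,192,988.57 × 0.075809 = AUD 5,018,024.27
Profit = AUD 5,018,024.27 − AUD 4,961,000.00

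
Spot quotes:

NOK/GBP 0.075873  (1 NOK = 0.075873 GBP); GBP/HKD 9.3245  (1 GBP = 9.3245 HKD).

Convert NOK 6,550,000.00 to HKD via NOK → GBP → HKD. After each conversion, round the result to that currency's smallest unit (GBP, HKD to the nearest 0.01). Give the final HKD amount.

NOK 6,550,000.00 × 0.075873 = GBP 496,968.15
GBP 496,968.15 × 9.3245 = HKD 4,633,979.51

HKD 4,633,979.51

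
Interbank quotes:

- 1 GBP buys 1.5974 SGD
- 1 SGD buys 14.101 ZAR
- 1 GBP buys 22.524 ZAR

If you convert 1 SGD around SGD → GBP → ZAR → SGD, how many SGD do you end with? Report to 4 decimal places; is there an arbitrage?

1.0000 (no arbitrage)

Around SGD → GBP → ZAR → SGD: 1 ÷ 1.5974 × 22.524 ÷ 14.101 = 0.999958
Product ≈ 1 (deviation 0.004%, within rounding noise).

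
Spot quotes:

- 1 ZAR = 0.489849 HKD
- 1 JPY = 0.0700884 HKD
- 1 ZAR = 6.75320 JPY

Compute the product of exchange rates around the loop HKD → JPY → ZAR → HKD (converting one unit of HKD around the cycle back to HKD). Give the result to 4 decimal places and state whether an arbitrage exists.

Around HKD → JPY → ZAR → HKD: 1 ÷ 0.0700884 ÷ 6.75320 × 0.489849 = 1.034919
Product > 1; profitable direction is HKD → JPY → ZAR → HKD.

1.0349 (arbitrage exists)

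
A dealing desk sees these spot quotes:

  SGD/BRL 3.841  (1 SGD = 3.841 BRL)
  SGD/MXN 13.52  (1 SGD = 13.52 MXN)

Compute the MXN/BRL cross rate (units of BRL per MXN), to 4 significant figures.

1 MXN ÷ 13.52 = 0.0739645 SGD
0.0739645 SGD × 3.841 = 0.284098 BRL

MXN/BRL = 0.2841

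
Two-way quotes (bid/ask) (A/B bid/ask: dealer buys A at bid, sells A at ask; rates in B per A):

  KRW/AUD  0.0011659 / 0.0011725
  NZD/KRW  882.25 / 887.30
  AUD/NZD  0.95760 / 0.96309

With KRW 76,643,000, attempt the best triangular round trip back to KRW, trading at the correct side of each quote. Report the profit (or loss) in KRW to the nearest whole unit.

Best loop KRW → NZD → AUD → KRW:
KRW 76,643,000 ÷ 887.30 (buy NZD at ask) = NZD 86,377.78
NZD 86,377.78 ÷ 0.96309 (buy AUD at ask) = AUD 89,688.17
AUD 89,688.17 ÷ 0.0011725 (buy KRW at ask) = KRW 76,493,105

Net result: KRW -149,895 (no profitable arbitrage after spreads)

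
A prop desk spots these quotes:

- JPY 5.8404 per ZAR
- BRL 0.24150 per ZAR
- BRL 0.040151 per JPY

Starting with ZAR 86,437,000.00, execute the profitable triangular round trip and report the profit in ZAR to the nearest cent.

Profitable loop is ZAR → BRL → JPY → ZAR:
ZAR 86,437,000.00 × 0.24150 = BRL 20,874,535.50
BRL 20,874,535.50 ÷ 0.040151 = JPY 519,900,762
JPY 519,900,762 ÷ 5.8404 = ZAR 89,018,005.98
Profit = ZAR 89,018,005.98 − ZAR 86,437,000.00

Profit: ZAR 2,581,005.98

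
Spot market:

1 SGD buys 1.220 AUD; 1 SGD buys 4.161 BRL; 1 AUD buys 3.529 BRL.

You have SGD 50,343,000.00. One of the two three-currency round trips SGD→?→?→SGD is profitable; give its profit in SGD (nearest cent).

Profitable loop is SGD → AUD → BRL → SGD:
SGD 50,343,000.00 × 1.220 = AUD 61,418,460.00
AUD 61,418,460.00 × 3.529 = BRL 216,745,745.34
BRL 216,745,745.34 ÷ 4.161 = SGD 52,089,821.04
Profit = SGD 52,089,821.04 − SGD 50,343,000.00

Profit: SGD 1,746,821.04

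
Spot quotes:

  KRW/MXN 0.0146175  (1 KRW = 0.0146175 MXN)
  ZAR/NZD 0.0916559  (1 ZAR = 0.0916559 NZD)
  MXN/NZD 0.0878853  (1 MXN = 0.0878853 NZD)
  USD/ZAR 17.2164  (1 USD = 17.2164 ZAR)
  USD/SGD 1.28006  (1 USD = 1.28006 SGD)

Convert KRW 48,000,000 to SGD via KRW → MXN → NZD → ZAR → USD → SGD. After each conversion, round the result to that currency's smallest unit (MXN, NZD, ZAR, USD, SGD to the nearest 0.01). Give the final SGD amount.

KRW 48,000,000 × 0.0146175 = MXN 701,640.00
MXN 701,640.00 × 0.0878853 = NZD 61,663.84
NZD 61,663.84 ÷ 0.0916559 = ZAR 672,775.46
ZAR 672,775.46 ÷ 17.2164 = USD 39,077.59
USD 39,077.59 × 1.28006 = SGD 50,021.66

SGD 50,021.66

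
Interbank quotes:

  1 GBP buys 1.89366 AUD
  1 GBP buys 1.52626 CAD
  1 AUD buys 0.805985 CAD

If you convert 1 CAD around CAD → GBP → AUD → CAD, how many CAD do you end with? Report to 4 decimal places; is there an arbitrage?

Around CAD → GBP → AUD → CAD: 1 ÷ 1.52626 × 1.89366 × 0.805985 = 1.000001
Product ≈ 1 (deviation 0.000%, within rounding noise).

1.0000 (no arbitrage)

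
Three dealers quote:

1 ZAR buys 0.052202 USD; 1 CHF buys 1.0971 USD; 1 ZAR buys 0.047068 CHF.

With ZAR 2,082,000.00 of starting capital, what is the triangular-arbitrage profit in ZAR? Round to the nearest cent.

Profitable loop is ZAR → USD → CHF → ZAR:
ZAR 2,082,000.00 × 0.052202 = USD 108,684.56
USD 108,684.56 ÷ 1.0971 = CHF 99,065.32
CHF 99,065.32 ÷ 0.047068 = ZAR 2,104,727.66
Profit = ZAR 2,104,727.66 − ZAR 2,082,000.00

Profit: ZAR 22,727.66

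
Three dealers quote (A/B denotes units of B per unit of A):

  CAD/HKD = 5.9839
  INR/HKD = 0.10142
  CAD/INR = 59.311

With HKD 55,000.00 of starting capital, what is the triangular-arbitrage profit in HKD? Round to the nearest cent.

Profit: HKD 288.81

Profitable loop is HKD → CAD → INR → HKD:
HKD 55,000.00 ÷ 5.9839 = CAD 9,191.33
CAD 9,191.33 × 59.311 = INR 545,146.98
INR 545,146.98 × 0.10142 = HKD 55,288.81
Profit = HKD 55,288.81 − HKD 55,000.00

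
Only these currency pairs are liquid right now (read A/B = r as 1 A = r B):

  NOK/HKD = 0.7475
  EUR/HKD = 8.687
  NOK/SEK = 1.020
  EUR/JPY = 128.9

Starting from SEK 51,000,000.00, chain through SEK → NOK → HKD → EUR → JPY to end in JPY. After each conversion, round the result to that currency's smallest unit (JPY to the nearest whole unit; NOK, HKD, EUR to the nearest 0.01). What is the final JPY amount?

SEK 51,000,000.00 ÷ 1.020 = NOK 50,000,000.00
NOK 50,000,000.00 × 0.7475 = HKD 37,375,000.00
HKD 37,375,000.00 ÷ 8.687 = EUR 4,302,405.89
EUR 4,302,405.89 × 128.9 = JPY 554,580,119

JPY 554,580,119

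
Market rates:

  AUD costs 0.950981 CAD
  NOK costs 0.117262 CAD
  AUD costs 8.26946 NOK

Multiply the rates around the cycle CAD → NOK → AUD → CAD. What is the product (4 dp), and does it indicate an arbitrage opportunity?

Around CAD → NOK → AUD → CAD: 1 ÷ 0.117262 ÷ 8.26946 × 0.950981 = 0.980703
Product < 1; profitable direction is CAD → AUD → NOK → CAD.

0.9807 (arbitrage exists)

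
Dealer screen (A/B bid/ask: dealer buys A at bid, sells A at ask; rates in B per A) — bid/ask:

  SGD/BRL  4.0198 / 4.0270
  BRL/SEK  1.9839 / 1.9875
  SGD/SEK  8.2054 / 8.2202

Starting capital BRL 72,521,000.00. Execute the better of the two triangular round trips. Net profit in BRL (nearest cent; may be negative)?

Net profit: BRL 1,827,938.80

Best loop BRL → SGD → SEK → BRL:
BRL 72,521,000.00 ÷ 4.0270 (buy SGD at ask) = SGD 18,008,691.33
SGD 18,008,691.33 × 8.2054 (sell SGD at bid) = SEK 147,768,515.87
SEK 147,768,515.87 ÷ 1.9875 (buy BRL at ask) = BRL 74,348,938.80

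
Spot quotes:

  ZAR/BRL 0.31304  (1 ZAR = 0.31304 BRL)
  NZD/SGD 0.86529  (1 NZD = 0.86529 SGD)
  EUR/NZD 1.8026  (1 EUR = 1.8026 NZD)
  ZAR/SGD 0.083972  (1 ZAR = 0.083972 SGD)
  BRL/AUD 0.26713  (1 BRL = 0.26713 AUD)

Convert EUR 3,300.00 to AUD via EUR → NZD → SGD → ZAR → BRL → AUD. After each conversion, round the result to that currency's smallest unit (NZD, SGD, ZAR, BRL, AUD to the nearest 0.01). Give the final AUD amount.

EUR 3,300.00 × 1.8026 = NZD 5,948.58
NZD 5,948.58 × 0.86529 = SGD 5,147.25
SGD 5,147.25 ÷ 0.083972 = ZAR 61,297.22
ZAR 61,297.22 × 0.31304 = BRL 19,188.48
BRL 19,188.48 × 0.26713 = AUD 5,125.82

AUD 5,125.82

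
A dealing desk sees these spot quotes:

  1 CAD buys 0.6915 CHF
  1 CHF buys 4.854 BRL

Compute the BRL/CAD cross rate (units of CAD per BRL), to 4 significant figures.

1 BRL ÷ 4.854 = 0.206016 CHF
0.206016 CHF ÷ 0.6915 = 0.297926 CAD

BRL/CAD = 0.2979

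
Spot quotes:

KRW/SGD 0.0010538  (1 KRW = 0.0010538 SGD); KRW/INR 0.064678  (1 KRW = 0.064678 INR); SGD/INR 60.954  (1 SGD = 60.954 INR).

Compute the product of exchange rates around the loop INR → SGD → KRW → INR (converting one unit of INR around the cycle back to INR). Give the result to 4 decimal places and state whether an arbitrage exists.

Around INR → SGD → KRW → INR: 1 ÷ 60.954 ÷ 0.0010538 × 0.064678 = 1.006923
Product > 1; profitable direction is INR → SGD → KRW → INR.

1.0069 (arbitrage exists)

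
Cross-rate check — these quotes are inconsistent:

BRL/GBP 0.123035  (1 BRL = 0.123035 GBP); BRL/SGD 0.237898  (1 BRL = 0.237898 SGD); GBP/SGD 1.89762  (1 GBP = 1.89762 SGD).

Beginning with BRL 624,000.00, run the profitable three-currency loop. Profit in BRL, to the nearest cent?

Profitable loop is BRL → SGD → GBP → BRL:
BRL 624,000.00 × 0.237898 = SGD 148,448.35
SGD 148,448.35 ÷ 1.89762 = GBP 78,228.70
GBP 78,228.70 ÷ 0.123035 = BRL 635,824.79
Profit = BRL 635,824.79 − BRL 624,000.00

Profit: BRL 11,824.79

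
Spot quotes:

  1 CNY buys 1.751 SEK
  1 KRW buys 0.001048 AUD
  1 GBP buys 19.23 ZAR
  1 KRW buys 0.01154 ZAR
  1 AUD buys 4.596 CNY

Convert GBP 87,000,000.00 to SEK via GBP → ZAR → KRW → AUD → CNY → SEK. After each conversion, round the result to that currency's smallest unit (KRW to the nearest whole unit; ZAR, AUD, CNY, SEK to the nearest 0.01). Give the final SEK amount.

GBP 87,000,000.00 × 19.23 = ZAR 1,673,010,000.00
ZAR 1,673,010,000.00 ÷ 0.01154 = KRW 144,974,870,017
KRW 144,974,870,017 × 0.001048 = AUD 151,933,663.78
AUD 151,933,663.78 × 4.596 = CNY 698,287,118.73
CNY 698,287,118.73 × 1.751 = SEK 1,222,700,744.90

SEK 1,222,700,744.90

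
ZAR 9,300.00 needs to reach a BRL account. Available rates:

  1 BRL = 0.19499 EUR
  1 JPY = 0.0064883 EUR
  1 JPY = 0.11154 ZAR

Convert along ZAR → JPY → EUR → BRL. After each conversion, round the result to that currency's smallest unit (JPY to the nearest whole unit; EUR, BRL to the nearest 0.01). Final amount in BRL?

BRL 2,774.40

ZAR 9,300.00 ÷ 0.11154 = JPY 83,378
JPY 83,378 × 0.0064883 = EUR 540.98
EUR 540.98 ÷ 0.19499 = BRL 2,774.40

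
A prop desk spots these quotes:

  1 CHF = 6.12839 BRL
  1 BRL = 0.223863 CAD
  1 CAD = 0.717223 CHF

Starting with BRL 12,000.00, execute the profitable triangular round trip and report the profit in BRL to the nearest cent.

Profitable loop is BRL → CHF → CAD → BRL:
BRL 12,000.00 ÷ 6.12839 = CHF 1,958.10
CHF 1,958.10 ÷ 0.717223 = CAD 2,730.11
CAD 2,730.11 ÷ 0.223863 = BRL 12,195.46
Profit = BRL 12,195.46 − BRL 12,000.00

Profit: BRL 195.46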